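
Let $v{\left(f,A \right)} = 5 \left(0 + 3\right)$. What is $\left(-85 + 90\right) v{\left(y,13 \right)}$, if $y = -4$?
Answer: $75$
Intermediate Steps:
$v{\left(f,A \right)} = 15$ ($v{\left(f,A \right)} = 5 \cdot 3 = 15$)
$\left(-85 + 90\right) v{\left(y,13 \right)} = \left(-85 + 90\right) 15 = 5 \cdot 15 = 75$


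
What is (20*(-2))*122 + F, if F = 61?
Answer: -4819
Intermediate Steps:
(20*(-2))*122 + F = (20*(-2))*122 + 61 = -40*122 + 61 = -4880 + 61 = -4819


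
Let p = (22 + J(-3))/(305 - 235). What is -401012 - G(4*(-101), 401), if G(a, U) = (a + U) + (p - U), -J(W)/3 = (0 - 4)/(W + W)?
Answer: -2804258/7 ≈ -4.0061e+5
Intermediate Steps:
J(W) = 6/W (J(W) = -3*(0 - 4)/(W + W) = -(-12)/(2*W) = -(-12)*1/(2*W) = -(-6)/W = 6/W)
p = 2/7 (p = (22 + 6/(-3))/(305 - 235) = (22 + 6*(-⅓))/70 = (22 - 2)*(1/70) = 20*(1/70) = 2/7 ≈ 0.28571)
G(a, U) = 2/7 + a (G(a, U) = (a + U) + (2/7 - U) = (U + a) + (2/7 - U) = 2/7 + a)
-401012 - G(4*(-101), 401) = -401012 - (2/7 + 4*(-101)) = -401012 - (2/7 - 404) = -401012 - 1*(-2826/7) = -401012 + 2826/7 = -2804258/7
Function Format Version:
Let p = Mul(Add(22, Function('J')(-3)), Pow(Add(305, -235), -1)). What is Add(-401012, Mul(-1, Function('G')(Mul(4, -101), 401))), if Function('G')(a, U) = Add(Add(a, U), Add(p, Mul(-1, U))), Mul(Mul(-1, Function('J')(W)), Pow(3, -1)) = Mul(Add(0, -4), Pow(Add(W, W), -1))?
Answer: Rational(-2804258, 7) ≈ -4.0061e+5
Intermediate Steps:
Function('J')(W) = Mul(6, Pow(W, -1)) (Function('J')(W) = Mul(-3, Mul(Add(0, -4), Pow(Add(W, W), -1))) = Mul(-3, Mul(-4, Pow(Mul(2, W), -1))) = Mul(-3, Mul(-4, Mul(Rational(1, 2), Pow(W, -1)))) = Mul(-3, Mul(-2, Pow(W, -1))) = Mul(6, Pow(W, -1)))
p = Rational(2, 7) (p = Mul(Add(22, Mul(6, Pow(-3, -1))), Pow(Add(305, -235), -1)) = Mul(Add(22, Mul(6, Rational(-1, 3))), Pow(70, -1)) = Mul(Add(22, -2), Rational(1, 70)) = Mul(20, Rational(1, 70)) = Rational(2, 7) ≈ 0.28571)
Function('G')(a, U) = Add(Rational(2, 7), a) (Function('G')(a, U) = Add(Add(a, U), Add(Rational(2, 7), Mul(-1, U))) = Add(Add(U, a), Add(Rational(2, 7), Mul(-1, U))) = Add(Rational(2, 7), a))
Add(-401012, Mul(-1, Function('G')(Mul(4, -101), 401))) = Add(-401012, Mul(-1, Add(Rational(2, 7), Mul(4, -101)))) = Add(-401012, Mul(-1, Add(Rational(2, 7), -404))) = Add(-401012, Mul(-1, Rational(-2826, 7))) = Add(-401012, Rational(2826, 7)) = Rational(-2804258, 7)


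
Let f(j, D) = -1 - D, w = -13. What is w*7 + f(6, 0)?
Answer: -92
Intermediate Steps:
w*7 + f(6, 0) = -13*7 + (-1 - 1*0) = -91 + (-1 + 0) = -91 - 1 = -92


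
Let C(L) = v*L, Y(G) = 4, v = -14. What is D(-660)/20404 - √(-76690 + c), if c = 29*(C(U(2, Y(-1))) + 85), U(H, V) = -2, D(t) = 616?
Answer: 154/5101 - 3*I*√8157 ≈ 0.03019 - 270.95*I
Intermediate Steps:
C(L) = -14*L
c = 3277 (c = 29*(-14*(-2) + 85) = 29*(28 + 85) = 29*113 = 3277)
D(-660)/20404 - √(-76690 + c) = 616/20404 - √(-76690 + 3277) = 616*(1/20404) - √(-73413) = 154/5101 - 3*I*√8157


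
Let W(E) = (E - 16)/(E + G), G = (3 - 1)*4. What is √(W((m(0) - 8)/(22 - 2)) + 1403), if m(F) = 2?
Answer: 2*√2076459/77 ≈ 37.428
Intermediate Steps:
G = 8 (G = 2*4 = 8)
W(E) = (-16 + E)/(8 + E) (W(E) = (E - 16)/(E + 8) = (-16 + E)/(8 + E))
√(W((m(0) - 8)/(22 - 2)) + 1403) = √((-16 + (2 - 8)/(22 - 2))/(8 + (2 - 8)/(22 - 2)) + 1403) = √((-16 - 6/20)/(8 - 6/20) + 1403) = √((-16 - 6*1/20)/(8 - 6*1/20) + 1403) = √((-16 - 3/10)/(8 - 3/10) + 1403) = √(-163/10/(77/10) + 1403) = √((10/77)*(-163/10) + 1403) = √(-163/77 + 1403) = √(107868/77) = 2*√2076459/77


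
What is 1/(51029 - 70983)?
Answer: -1/19954 ≈ -5.0115e-5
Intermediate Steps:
1/(51029 - 70983) = 1/(-19954) = -1/19954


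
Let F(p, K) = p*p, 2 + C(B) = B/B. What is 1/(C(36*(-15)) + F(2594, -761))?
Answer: 1/6728835 ≈ 1.4861e-7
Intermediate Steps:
C(B) = -1 (C(B) = -2 + B/B = -2 + 1 = -1)
F(p, K) = p**2
1/(C(36*(-15)) + F(2594, -761)) = 1/(-1 + 2594**2) = 1/(-1 + 6728836) = 1/6728835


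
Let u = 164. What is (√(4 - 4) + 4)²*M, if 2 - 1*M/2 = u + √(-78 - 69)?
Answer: -5184 - 224*I*√3 ≈ -5184.0 - 387.98*I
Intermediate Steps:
M = -324 - 14*I*√3 (M = 4 - 2*(164 + √(-78 - 69)) = 4 - 2*(164 + √(-147)) = 4 - 2*(164 + 7*I*√3) = 4 + (-328 - 14*I*√3) = -324 - 14*I*√3 ≈ -324.0 - 24.249*I)
(√(4 - 4) + 4)²*M = (√(4 - 4) + 4)²*(-324 - 14*I*√3) = (√0 + 4)²*(-324 - 14*I*√3) = (0 + 4)²*(-324 - 14*I*√3) = 4²*(-324 - 14*I*√3) = 16*(-324 - 14*I*√3) = -5184 - 224*I*√3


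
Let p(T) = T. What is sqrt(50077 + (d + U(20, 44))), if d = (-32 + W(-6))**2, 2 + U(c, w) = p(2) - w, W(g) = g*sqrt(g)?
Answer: sqrt(50841 + 384*I*sqrt(6)) ≈ 225.49 + 2.086*I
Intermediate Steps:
W(g) = g**(3/2)
U(c, w) = -w (U(c, w) = -2 + (2 - w) = -w)
d = (-32 - 6*I*sqrt(6))**2 (d = (-32 + (-6)**(3/2))**2 = (-32 - 6*I*sqrt(6))**2 ≈ 808.0 + 940.6*I)
sqrt(50077 + (d + U(20, 44))) = sqrt(50077 + ((808 + 384*I*sqrt(6)) - 1*44)) = sqrt(50077 + ((808 + 384*I*sqrt(6)) - 44)) = sqrt(50077 + (764 + 384*I*sqrt(6))) = sqrt(50841 + 384*I*sqrt(6))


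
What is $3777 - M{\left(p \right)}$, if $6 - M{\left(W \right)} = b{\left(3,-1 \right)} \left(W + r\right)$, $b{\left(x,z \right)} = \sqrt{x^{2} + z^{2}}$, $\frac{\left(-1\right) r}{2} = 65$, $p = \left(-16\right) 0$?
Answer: $3771 - 130 \sqrt{10} \approx 3359.9$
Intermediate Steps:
$p = 0$
$r = -130$ ($r = \left(-2\right) 65 = -130$)
$M{\left(W \right)} = 6 - \sqrt{10} \left(-130 + W\right)$ ($M{\left(W \right)} = 6 - \sqrt{3^{2} + \left(-1\right)^{2}} \left(W - 130\right) = 6 - \sqrt{9 + 1} \left(-130 + W\right) = 6 - \sqrt{10} \left(-130 + W\right)$)
$3777 - M{\left(p \right)} = 3777 - \left(6 + 130 \sqrt{10} - 0 \sqrt{10}\right) = 3777 - \left(6 + 130 \sqrt{10} + 0\right) = 3777 - \left(6 + 130 \sqrt{10}\right) = 3771 - 130 \sqrt{10}$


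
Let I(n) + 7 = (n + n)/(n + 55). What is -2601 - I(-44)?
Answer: -2586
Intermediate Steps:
I(n) = -7 + 2*n/(55 + n) (I(n) = -7 + (n + n)/(n + 55) = -7 + (2*n)/(55 + n) = -7 + 2*n/(55 + n))
-2601 - I(-44) = -2601 - 5*(-77 - 1*(-44))/(55 - 44) = -2601 - 5*(-77 + 44)/11 = -2601 - 5*(-33)/11 = -2601 - 1*(-15) = -2601 + 15 = -2586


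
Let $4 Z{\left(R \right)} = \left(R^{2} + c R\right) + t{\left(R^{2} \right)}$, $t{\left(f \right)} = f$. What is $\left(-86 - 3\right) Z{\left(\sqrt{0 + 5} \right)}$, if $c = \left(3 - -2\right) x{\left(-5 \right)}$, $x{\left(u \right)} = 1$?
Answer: $- \frac{445}{2} - \frac{445 \sqrt{5}}{4} \approx -471.26$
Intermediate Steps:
$c = 5$ ($c = \left(3 - -2\right) 1 = \left(3 + 2\right) 1 = 5 \cdot 1 = 5$)
$Z{\left(R \right)} = \frac{R^{2}}{2} + \frac{5 R}{4}$ ($Z{\left(R \right)} = \frac{\left(R^{2} + 5 R\right) + R^{2}}{4} = \frac{2 R^{2} + 5 R}{4} = \frac{R^{2}}{2} + \frac{5 R}{4}$)
$\left(-86 - 3\right) Z{\left(\sqrt{0 + 5} \right)} = \left(-86 - 3\right) \frac{\sqrt{0 + 5} \left(5 + 2 \sqrt{0 + 5}\right)}{4} = - 89 \frac{\sqrt{5} \left(5 + 2 \sqrt{5}\right)}{4} = - \frac{89 \sqrt{5} \left(5 + 2 \sqrt{5}\right)}{4}$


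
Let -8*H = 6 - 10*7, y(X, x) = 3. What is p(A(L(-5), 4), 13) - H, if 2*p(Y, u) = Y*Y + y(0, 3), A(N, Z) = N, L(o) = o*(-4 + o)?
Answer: 1006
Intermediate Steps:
p(Y, u) = 3/2 + Y²/2 (p(Y, u) = (Y*Y + 3)/2 = (Y² + 3)/2 = (3 + Y²)/2 = 3/2 + Y²/2)
H = 8 (H = -(6 - 10*7)/8 = -(6 - 70)/8 = -⅛*(-64) = 8)
p(A(L(-5), 4), 13) - H = (3/2 + (-5*(-4 - 5))²/2) - 1*8 = (3/2 + (-5*(-9))²/2) - 8 = (3/2 + (½)*45²) - 8 = (3/2 + (½)*2025) - 8 = (3/2 + 2025/2) - 8 = 1014 - 8 = 1006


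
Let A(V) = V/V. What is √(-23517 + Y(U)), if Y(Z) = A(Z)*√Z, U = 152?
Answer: √(-23517 + 2*√38) ≈ 153.31*I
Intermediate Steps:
A(V) = 1
Y(Z) = √Z (Y(Z) = 1*√Z = √Z)
√(-23517 + Y(U)) = √(-23517 + √152) = √(-23517 + 2*√38)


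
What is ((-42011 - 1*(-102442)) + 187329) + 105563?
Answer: 353323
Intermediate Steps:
((-42011 - 1*(-102442)) + 187329) + 105563 = ((-42011 + 102442) + 187329) + 105563 = (60431 + 187329) + 105563 = 247760 + 105563 = 353323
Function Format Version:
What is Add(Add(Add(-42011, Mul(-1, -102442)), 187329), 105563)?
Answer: 353323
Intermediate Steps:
Add(Add(Add(-42011, Mul(-1, -102442)), 187329), 105563) = Add(Add(Add(-42011, 102442), 187329), 105563) = Add(Add(60431, 187329), 105563) = Add(247760, 105563) = 353323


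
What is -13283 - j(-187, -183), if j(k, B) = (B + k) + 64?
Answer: -12977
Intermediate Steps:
j(k, B) = 64 + B + k
-13283 - j(-187, -183) = -13283 - (64 - 183 - 187) = -13283 - 1*(-306) = -13283 + 306 = -12977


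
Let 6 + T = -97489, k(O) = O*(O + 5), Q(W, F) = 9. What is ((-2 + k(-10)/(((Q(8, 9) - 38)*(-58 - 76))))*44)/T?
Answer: 169884/189432785 ≈ 0.00089680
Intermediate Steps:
k(O) = O*(5 + O)
T = -97495 (T = -6 - 97489 = -97495)
((-2 + k(-10)/(((Q(8, 9) - 38)*(-58 - 76))))*44)/T = ((-2 + (-10*(5 - 10))/(((9 - 38)*(-58 - 76))))*44)/(-97495) = ((-2 + (-10*(-5))/((-29*(-134))))*44)*(-1/97495) = ((-2 + 50/3886)*44)*(-1/97495) = ((-2 + 50*(1/3886))*44)*(-1/97495) = ((-2 + 25/1943)*44)*(-1/97495) = -3861/1943*44*(-1/97495) = -169884/1943*(-1/97495) = 169884/189432785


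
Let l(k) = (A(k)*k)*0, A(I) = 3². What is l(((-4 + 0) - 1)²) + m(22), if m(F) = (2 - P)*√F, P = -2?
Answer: 4*√22 ≈ 18.762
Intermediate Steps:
A(I) = 9
l(k) = 0 (l(k) = (9*k)*0 = 0)
m(F) = 4*√F (m(F) = (2 - 1*(-2))*√F = (2 + 2)*√F = 4*√F)
l(((-4 + 0) - 1)²) + m(22) = 0 + 4*√22 = 4*√22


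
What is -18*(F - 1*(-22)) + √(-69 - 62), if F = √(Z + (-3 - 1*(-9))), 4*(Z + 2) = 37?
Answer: -396 - 9*√53 + I*√131 ≈ -461.52 + 11.446*I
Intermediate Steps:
Z = 29/4 (Z = -2 + (¼)*37 = -2 + 37/4 = 29/4 ≈ 7.2500)
F = √53/2 (F = √(29/4 + (-3 - 1*(-9))) = √(29/4 + (-3 + 9)) = √(29/4 + 6) = √(53/4) = √53/2 ≈ 3.6401)
-18*(F - 1*(-22)) + √(-69 - 62) = -18*(√53/2 - 1*(-22)) + √(-69 - 62) = -18*(√53/2 + 22) + √(-131) = -18*(22 + √53/2) + I*√131 = (-396 - 9*√53) + I*√131 = -396 - 9*√53 + I*√131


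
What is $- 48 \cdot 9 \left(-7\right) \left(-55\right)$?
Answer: $-166320$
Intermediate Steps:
$- 48 \cdot 9 \left(-7\right) \left(-55\right) = \left(-48\right) \left(-63\right) \left(-55\right) = 3024 \left(-55\right) = -166320$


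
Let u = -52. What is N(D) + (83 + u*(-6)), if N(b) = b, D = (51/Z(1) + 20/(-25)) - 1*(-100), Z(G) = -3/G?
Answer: 2386/5 ≈ 477.20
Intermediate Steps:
D = 411/5 (D = (51/((-3/1)) + 20/(-25)) - 1*(-100) = (51/((-3*1)) + 20*(-1/25)) + 100 = (51/(-3) - ⅘) + 100 = (51*(-⅓) - ⅘) + 100 = (-17 - ⅘) + 100 = -89/5 + 100 = 411/5 ≈ 82.200)
N(D) + (83 + u*(-6)) = 411/5 + (83 - 52*(-6)) = 411/5 + (83 + 312) = 411/5 + 395 = 2386/5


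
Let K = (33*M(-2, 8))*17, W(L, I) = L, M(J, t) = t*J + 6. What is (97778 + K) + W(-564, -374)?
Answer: 91604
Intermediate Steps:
M(J, t) = 6 + J*t (M(J, t) = J*t + 6 = 6 + J*t)
K = -5610 (K = (33*(6 - 2*8))*17 = (33*(6 - 16))*17 = (33*(-10))*17 = -330*17 = -5610)
(97778 + K) + W(-564, -374) = (97778 - 5610) - 564 = 92168 - 564 = 91604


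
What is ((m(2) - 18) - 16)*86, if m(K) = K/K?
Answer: -2838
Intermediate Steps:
m(K) = 1
((m(2) - 18) - 16)*86 = ((1 - 18) - 16)*86 = (-17 - 16)*86 = -33*86 = -2838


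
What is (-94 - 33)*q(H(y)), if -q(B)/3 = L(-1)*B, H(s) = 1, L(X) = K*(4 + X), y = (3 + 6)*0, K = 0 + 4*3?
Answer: 13716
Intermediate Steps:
K = 12 (K = 0 + 12 = 12)
y = 0 (y = 9*0 = 0)
L(X) = 48 + 12*X (L(X) = 12*(4 + X) = 48 + 12*X)
q(B) = -108*B (q(B) = -3*(48 + 12*(-1))*B = -3*(48 - 12)*B = -108*B)
(-94 - 33)*q(H(y)) = (-94 - 33)*(-108*1) = -127*(-108) = 13716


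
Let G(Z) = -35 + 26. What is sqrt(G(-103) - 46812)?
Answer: I*sqrt(46821) ≈ 216.38*I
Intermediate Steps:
G(Z) = -9
sqrt(G(-103) - 46812) = sqrt(-9 - 46812) = sqrt(-46821) = I*sqrt(46821)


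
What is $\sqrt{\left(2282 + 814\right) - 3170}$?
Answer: $i \sqrt{74} \approx 8.6023 i$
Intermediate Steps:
$\sqrt{\left(2282 + 814\right) - 3170} = \sqrt{3096 - 3170} = \sqrt{-74} = i \sqrt{74}$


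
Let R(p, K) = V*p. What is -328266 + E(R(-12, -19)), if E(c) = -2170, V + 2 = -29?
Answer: -330436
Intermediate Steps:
V = -31 (V = -2 - 29 = -31)
R(p, K) = -31*p
-328266 + E(R(-12, -19)) = -328266 - 2170 = -330436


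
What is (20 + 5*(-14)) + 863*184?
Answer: 158742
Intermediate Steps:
(20 + 5*(-14)) + 863*184 = (20 - 70) + 158792 = -50 + 158792 = 158742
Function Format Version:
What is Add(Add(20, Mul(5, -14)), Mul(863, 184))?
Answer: 158742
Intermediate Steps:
Add(Add(20, Mul(5, -14)), Mul(863, 184)) = Add(Add(20, -70), 158792) = Add(-50, 158792) = 158742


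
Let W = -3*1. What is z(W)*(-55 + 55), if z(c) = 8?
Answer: 0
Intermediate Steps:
W = -3
z(W)*(-55 + 55) = 8*(-55 + 55) = 8*0 = 0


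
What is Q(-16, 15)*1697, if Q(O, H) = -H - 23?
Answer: -64486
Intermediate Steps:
Q(O, H) = -23 - H
Q(-16, 15)*1697 = (-23 - 1*15)*1697 = (-23 - 15)*1697 = -38*1697 = -64486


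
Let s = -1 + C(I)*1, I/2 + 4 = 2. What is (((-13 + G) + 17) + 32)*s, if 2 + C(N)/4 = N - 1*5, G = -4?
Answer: -1440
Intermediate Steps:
I = -4 (I = -8 + 2*2 = -8 + 4 = -4)
C(N) = -28 + 4*N (C(N) = -8 + 4*(N - 1*5) = -8 + 4*(N - 5) = -8 + 4*(-5 + N) = -8 + (-20 + 4*N) = -28 + 4*N)
s = -45 (s = -1 + (-28 + 4*(-4))*1 = -1 + (-28 - 16)*1 = -1 - 44*1 = -1 - 44 = -45)
(((-13 + G) + 17) + 32)*s = (((-13 - 4) + 17) + 32)*(-45) = ((-17 + 17) + 32)*(-45) = (0 + 32)*(-45) = 32*(-45) = -1440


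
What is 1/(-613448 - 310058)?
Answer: -1/923506 ≈ -1.0828e-6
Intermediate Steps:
1/(-613448 - 310058) = 1/(-923506) = -1/923506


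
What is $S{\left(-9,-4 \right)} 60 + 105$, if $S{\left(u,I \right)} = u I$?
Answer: $2265$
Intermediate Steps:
$S{\left(u,I \right)} = I u$
$S{\left(-9,-4 \right)} 60 + 105 = \left(-4\right) \left(-9\right) 60 + 105 = 36 \cdot 60 + 105 = 2160 + 105 = 2265$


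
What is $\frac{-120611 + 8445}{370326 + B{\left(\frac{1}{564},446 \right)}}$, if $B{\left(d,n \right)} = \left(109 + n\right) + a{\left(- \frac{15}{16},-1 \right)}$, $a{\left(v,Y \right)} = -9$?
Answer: $- \frac{3299}{10908} \approx -0.30244$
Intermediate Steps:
$B{\left(d,n \right)} = 100 + n$ ($B{\left(d,n \right)} = \left(109 + n\right) - 9 = 100 + n$)
$\frac{-120611 + 8445}{370326 + B{\left(\frac{1}{564},446 \right)}} = \frac{-120611 + 8445}{370326 + \left(100 + 446\right)} = - \frac{112166}{370326 + 546} = - \frac{112166}{370872} = \left(-112166\right) \frac{1}{370872} = - \frac{3299}{10908}$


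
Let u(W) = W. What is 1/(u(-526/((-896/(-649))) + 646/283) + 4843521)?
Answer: 126784/614032951451 ≈ 2.0648e-7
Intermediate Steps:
1/(u(-526/((-896/(-649))) + 646/283) + 4843521) = 1/((-526/((-896/(-649))) + 646/283) + 4843521) = 1/((-526/((-896*(-1/649))) + 646*(1/283)) + 4843521) = 1/((-526/896/649 + 646/283) + 4843521) = 1/((-526*649/896 + 646/283) + 4843521) = 1/((-170687/448 + 646/283) + 4843521) = 1/(-48015013/126784 + 4843521) = 1/(614032951451/126784) = 126784/614032951451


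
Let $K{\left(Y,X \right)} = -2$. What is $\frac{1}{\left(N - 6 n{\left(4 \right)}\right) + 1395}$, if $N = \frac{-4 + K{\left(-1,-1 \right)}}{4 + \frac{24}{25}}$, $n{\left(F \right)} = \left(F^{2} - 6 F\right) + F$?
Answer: $\frac{62}{87903} \approx 0.00070532$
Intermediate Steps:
$n{\left(F \right)} = F^{2} - 5 F$
$N = - \frac{75}{62}$ ($N = \frac{-4 - 2}{4 + \frac{24}{25}} = - \frac{6}{4 + 24 \cdot \frac{1}{25}} = - \frac{6}{4 + \frac{24}{25}} = - \frac{6}{\frac{124}{25}} = \left(-6\right) \frac{25}{124} = - \frac{75}{62} \approx -1.2097$)
$\frac{1}{\left(N - 6 n{\left(4 \right)}\right) + 1395} = \frac{1}{\left(- \frac{75}{62} - 6 \cdot 4 \left(-5 + 4\right)\right) + 1395} = \frac{1}{\left(- \frac{75}{62} - 6 \cdot 4 \left(-1\right)\right) + 1395} = \frac{1}{\left(- \frac{75}{62} - -24\right) + 1395} = \frac{1}{\left(- \frac{75}{62} + 24\right) + 1395} = \frac{1}{\frac{1413}{62} + 1395} = \frac{1}{\frac{87903}{62}} = \frac{62}{87903}$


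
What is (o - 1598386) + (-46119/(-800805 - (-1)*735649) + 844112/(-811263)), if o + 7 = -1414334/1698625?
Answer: -143515061356981804673227/89787027801061500 ≈ -1.5984e+6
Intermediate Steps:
o = -13304709/1698625 (o = -7 - 1414334/1698625 = -13304709/1698625 ≈ -7.8326)
(o - 1598386) + (-46119/(-800805 - (-1)*735649) + 844112/(-811263)) = (-13304709/1698625 - 1598386) + (-46119/(-800805 - (-1)*735649) + 844112/(-811263)) = -2715071723959/1698625 + (-46119/(-800805 - 1*(-735649)) + 844112*(-1/811263)) = -2715071723959/1698625 + (-46119/(-800805 + 735649) - 844112/811263) = -2715071723959/1698625 + (-46119/(-65156) - 844112/811263) = -2715071723959/1698625 + (-46119*(-1/65156) - 844112/811263) = -2715071723959/1698625 + (46119/65156 - 844112/811263) = -2715071723959/1698625 - 17584323175/52858652028 = -143515061356981804673227/89787027801061500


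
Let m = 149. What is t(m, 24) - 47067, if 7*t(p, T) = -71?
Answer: -329540/7 ≈ -47077.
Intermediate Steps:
t(p, T) = -71/7 (t(p, T) = (1/7)*(-71) = -71/7)
t(m, 24) - 47067 = -71/7 - 47067 = -329540/7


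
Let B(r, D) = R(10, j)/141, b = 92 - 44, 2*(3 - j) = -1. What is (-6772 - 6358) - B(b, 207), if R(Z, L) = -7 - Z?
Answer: -1851313/141 ≈ -13130.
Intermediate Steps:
j = 7/2 (j = 3 - ½*(-1) = 3 + ½ = 7/2 ≈ 3.5000)
b = 48
B(r, D) = -17/141 (B(r, D) = (-7 - 1*10)/141 = (-7 - 10)*(1/141) = -17*1/141 = -17/141)
(-6772 - 6358) - B(b, 207) = (-6772 - 6358) - 1*(-17/141) = -13130 + 17/141 = -1851313/141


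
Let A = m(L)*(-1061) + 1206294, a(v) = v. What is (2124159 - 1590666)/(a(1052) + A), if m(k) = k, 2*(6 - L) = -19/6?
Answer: 6401916/14391601 ≈ 0.44484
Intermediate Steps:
L = 91/12 (L = 6 - (-19)/(2*6) = 6 - 1/2*(-19/6) = 6 + 19/12 = 91/12 ≈ 7.5833)
A = 14378977/12 (A = (91/12)*(-1061) + 1206294 = -96551/12 + 1206294 = 14378977/12 ≈ 1.1982e+6)
(2124159 - 1590666)/(a(1052) + A) = (2124159 - 1590666)/(1052 + 14378977/12) = 533493/(14391601/12) = 533493*(12/14391601) = 6401916/14391601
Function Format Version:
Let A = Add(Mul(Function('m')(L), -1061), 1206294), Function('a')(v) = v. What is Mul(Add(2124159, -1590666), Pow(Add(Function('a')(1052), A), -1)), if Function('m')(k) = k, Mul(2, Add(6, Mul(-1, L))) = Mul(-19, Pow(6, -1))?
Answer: Rational(6401916, 14391601) ≈ 0.44484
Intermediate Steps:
L = Rational(91, 12) (L = Add(6, Mul(Rational(-1, 2), Mul(-19, Pow(6, -1)))) = Add(6, Mul(Rational(-1, 2), Mul(-19, Rational(1, 6)))) = Add(6, Mul(Rational(-1, 2), Rational(-19, 6))) = Add(6, Rational(19, 12)) = Rational(91, 12) ≈ 7.5833)
A = Rational(14378977, 12) (A = Add(Mul(Rational(91, 12), -1061), 1206294) = Add(Rational(-96551, 12), 1206294) = Rational(14378977, 12) ≈ 1.1982e+6)
Mul(Add(2124159, -1590666), Pow(Add(Function('a')(1052), A), -1)) = Mul(Add(2124159, -1590666), Pow(Add(1052, Rational(14378977, 12)), -1)) = Mul(533493, Pow(Rational(14391601, 12), -1)) = Mul(533493, Rational(12, 14391601)) = Rational(6401916, 14391601)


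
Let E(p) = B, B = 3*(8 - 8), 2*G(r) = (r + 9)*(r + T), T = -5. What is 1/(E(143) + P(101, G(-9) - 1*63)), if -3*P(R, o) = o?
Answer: 1/21 ≈ 0.047619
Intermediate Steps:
G(r) = (-5 + r)*(9 + r)/2 (G(r) = ((r + 9)*(r - 5))/2 = ((9 + r)*(-5 + r))/2 = ((-5 + r)*(9 + r))/2 = (-5 + r)*(9 + r)/2)
B = 0 (B = 3*0 = 0)
E(p) = 0
P(R, o) = -o/3
1/(E(143) + P(101, G(-9) - 1*63)) = 1/(0 - ((-45/2 + (1/2)*(-9)**2 + 2*(-9)) - 1*63)/3) = 1/(0 - ((-45/2 + (1/2)*81 - 18) - 63)/3) = 1/(0 - ((-45/2 + 81/2 - 18) - 63)/3) = 1/(0 - (0 - 63)/3) = 1/(0 - 1/3*(-63)) = 1/(0 + 21) = 1/21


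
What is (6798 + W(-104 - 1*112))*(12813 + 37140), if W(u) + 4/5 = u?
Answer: 1643753418/5 ≈ 3.2875e+8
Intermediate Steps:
W(u) = -4/5 + u
(6798 + W(-104 - 1*112))*(12813 + 37140) = (6798 + (-4/5 + (-104 - 1*112)))*(12813 + 37140) = (6798 + (-4/5 + (-104 - 112)))*49953 = (6798 + (-4/5 - 216))*49953 = (6798 - 1084/5)*49953 = (32906/5)*49953 = 1643753418/5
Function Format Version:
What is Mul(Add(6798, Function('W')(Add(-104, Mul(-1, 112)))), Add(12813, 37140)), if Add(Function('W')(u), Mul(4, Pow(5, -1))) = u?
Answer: Rational(1643753418, 5) ≈ 3.2875e+8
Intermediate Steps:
Function('W')(u) = Add(Rational(-4, 5), u)
Mul(Add(6798, Function('W')(Add(-104, Mul(-1, 112)))), Add(12813, 37140)) = Mul(Add(6798, Add(Rational(-4, 5), Add(-104, Mul(-1, 112)))), Add(12813, 37140)) = Mul(Add(6798, Add(Rational(-4, 5), Add(-104, -112))), 49953) = Mul(Add(6798, Add(Rational(-4, 5), -216)), 49953) = Mul(Add(6798, Rational(-1084, 5)), 49953) = Mul(Rational(32906, 5), 49953) = Rational(1643753418, 5)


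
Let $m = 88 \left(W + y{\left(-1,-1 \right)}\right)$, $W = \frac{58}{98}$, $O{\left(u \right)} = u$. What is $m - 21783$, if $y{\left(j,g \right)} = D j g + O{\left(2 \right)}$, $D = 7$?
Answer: $- \frac{1026007}{49} \approx -20939.0$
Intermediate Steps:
$y{\left(j,g \right)} = 2 + 7 g j$ ($y{\left(j,g \right)} = 7 j g + 2 = 7 g j + 2 = 2 + 7 g j$)
$W = \frac{29}{49}$ ($W = 58 \cdot \frac{1}{98} = \frac{29}{49} \approx 0.59184$)
$m = \frac{41360}{49}$ ($m = 88 \left(\frac{29}{49} + \left(2 + 7 \left(-1\right) \left(-1\right)\right)\right) = 88 \left(\frac{29}{49} + \left(2 + 7\right)\right) = 88 \left(\frac{29}{49} + 9\right) = 88 \cdot \frac{470}{49} = \frac{41360}{49} \approx 844.08$)
$m - 21783 = \frac{41360}{49} - 21783 = - \frac{1026007}{49}$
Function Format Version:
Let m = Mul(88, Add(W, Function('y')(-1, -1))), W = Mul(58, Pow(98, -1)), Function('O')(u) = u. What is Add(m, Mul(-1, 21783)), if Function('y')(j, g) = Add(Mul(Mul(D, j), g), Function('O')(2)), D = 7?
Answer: Rational(-1026007, 49) ≈ -20939.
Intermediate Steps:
Function('y')(j, g) = Add(2, Mul(7, g, j)) (Function('y')(j, g) = Add(Mul(Mul(7, j), g), 2) = Add(Mul(7, g, j), 2) = Add(2, Mul(7, g, j)))
W = Rational(29, 49) (W = Mul(58, Rational(1, 98)) = Rational(29, 49) ≈ 0.59184)
m = Rational(41360, 49) (m = Mul(88, Add(Rational(29, 49), Add(2, Mul(7, -1, -1)))) = Mul(88, Add(Rational(29, 49), Add(2, 7))) = Mul(88, Add(Rational(29, 49), 9)) = Mul(88, Rational(470, 49)) = Rational(41360, 49) ≈ 844.08)
Add(m, Mul(-1, 21783)) = Add(Rational(41360, 49), Mul(-1, 21783)) = Add(Rational(41360, 49), -21783) = Rational(-1026007, 49)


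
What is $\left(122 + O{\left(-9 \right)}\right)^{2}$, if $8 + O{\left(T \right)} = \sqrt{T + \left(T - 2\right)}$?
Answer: $12976 + 456 i \sqrt{5} \approx 12976.0 + 1019.6 i$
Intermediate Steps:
$O{\left(T \right)} = -8 + \sqrt{-2 + 2 T}$ ($O{\left(T \right)} = -8 + \sqrt{T + \left(T - 2\right)} = -8 + \sqrt{T + \left(-2 + T\right)} = -8 + \sqrt{-2 + 2 T}$)
$\left(122 + O{\left(-9 \right)}\right)^{2} = \left(122 - \left(8 - \sqrt{-2 + 2 \left(-9\right)}\right)\right)^{2} = \left(122 - \left(8 - \sqrt{-2 - 18}\right)\right)^{2} = \left(122 - \left(8 - \sqrt{-20}\right)\right)^{2} = \left(122 - \left(8 - 2 i \sqrt{5}\right)\right)^{2} = \left(114 + 2 i \sqrt{5}\right)^{2}$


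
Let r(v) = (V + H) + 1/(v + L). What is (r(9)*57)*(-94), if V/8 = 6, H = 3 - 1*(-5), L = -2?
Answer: -2105694/7 ≈ -3.0081e+5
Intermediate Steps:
H = 8 (H = 3 + 5 = 8)
V = 48 (V = 8*6 = 48)
r(v) = 56 + 1/(-2 + v) (r(v) = (48 + 8) + 1/(v - 2) = 56 + 1/(-2 + v))
(r(9)*57)*(-94) = (((-111 + 56*9)/(-2 + 9))*57)*(-94) = (((-111 + 504)/7)*57)*(-94) = (((⅐)*393)*57)*(-94) = ((393/7)*57)*(-94) = (22401/7)*(-94) = -2105694/7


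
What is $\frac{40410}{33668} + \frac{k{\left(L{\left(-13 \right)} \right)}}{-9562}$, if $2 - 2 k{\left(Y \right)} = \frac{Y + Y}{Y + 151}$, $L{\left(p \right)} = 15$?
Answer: $\frac{16034346463}{13360236764} \approx 1.2002$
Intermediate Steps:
$k{\left(Y \right)} = 1 - \frac{Y}{151 + Y}$ ($k{\left(Y \right)} = 1 - \frac{\left(Y + Y\right) \frac{1}{Y + 151}}{2} = 1 - \frac{2 Y \frac{1}{151 + Y}}{2} = 1 - \frac{Y}{151 + Y}$)
$\frac{40410}{33668} + \frac{k{\left(L{\left(-13 \right)} \right)}}{-9562} = \frac{40410}{33668} + \frac{151 \frac{1}{151 + 15}}{-9562} = 40410 \cdot \frac{1}{33668} + \frac{151}{166} \left(- \frac{1}{9562}\right) = \frac{20205}{16834} + 151 \cdot \frac{1}{166} \left(- \frac{1}{9562}\right) = \frac{20205}{16834} + \frac{151}{166} \left(- \frac{1}{9562}\right) = \frac{20205}{16834} - \frac{151}{1587292} = \frac{16034346463}{13360236764}$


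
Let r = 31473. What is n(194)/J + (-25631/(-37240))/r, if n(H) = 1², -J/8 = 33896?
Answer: 38014819/2090945263680 ≈ 1.8181e-5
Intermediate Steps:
J = -271168 (J = -8*33896 = -271168)
n(H) = 1
n(194)/J + (-25631/(-37240))/r = 1/(-271168) - 25631/(-37240)/31473 = 1*(-1/271168) - 25631*(-1/37240)*(1/31473) = -1/271168 + (1349/1960)*(1/31473) = -1/271168 + 1349/61687080 = 38014819/2090945263680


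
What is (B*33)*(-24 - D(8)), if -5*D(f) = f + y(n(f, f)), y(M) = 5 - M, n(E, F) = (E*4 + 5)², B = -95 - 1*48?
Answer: 6965244/5 ≈ 1.3930e+6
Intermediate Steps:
B = -143 (B = -95 - 48 = -143)
n(E, F) = (5 + 4*E)² (n(E, F) = (4*E + 5)² = (5 + 4*E)²)
D(f) = -1 - f/5 + (5 + 4*f)²/5 (D(f) = -(f + (5 - (5 + 4*f)²))/5 = -(5 + f - (5 + 4*f)²)/5 = -1 - f/5 + (5 + 4*f)²/5)
(B*33)*(-24 - D(8)) = (-143*33)*(-24 - (-1 - ⅕*8 + (5 + 4*8)²/5)) = -4719*(-24 - (-1 - 8/5 + (5 + 32)²/5)) = -4719*(-24 - (-1 - 8/5 + (⅕)*37²)) = -4719*(-24 - (-1 - 8/5 + (⅕)*1369)) = -4719*(-24 - (-1 - 8/5 + 1369/5)) = -4719*(-24 - 1*1356/5) = -4719*(-24 - 1356/5) = -4719*(-1476/5) = 6965244/5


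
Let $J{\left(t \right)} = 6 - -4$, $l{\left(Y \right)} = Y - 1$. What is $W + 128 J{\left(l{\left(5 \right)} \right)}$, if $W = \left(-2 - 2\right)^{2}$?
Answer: $1296$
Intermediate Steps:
$l{\left(Y \right)} = -1 + Y$
$J{\left(t \right)} = 10$ ($J{\left(t \right)} = 6 + 4 = 10$)
$W = 16$ ($W = \left(-4\right)^{2} = 16$)
$W + 128 J{\left(l{\left(5 \right)} \right)} = 16 + 128 \cdot 10 = 16 + 1280 = 1296$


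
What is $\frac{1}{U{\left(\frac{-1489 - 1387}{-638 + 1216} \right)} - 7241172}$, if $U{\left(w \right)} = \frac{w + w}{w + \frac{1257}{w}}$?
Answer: $- \frac{107053741}{775194547688764} \approx -1.381 \cdot 10^{-7}$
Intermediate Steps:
$U{\left(w \right)} = \frac{2 w}{w + \frac{1257}{w}}$
$\frac{1}{U{\left(\frac{-1489 - 1387}{-638 + 1216} \right)} - 7241172} = \frac{1}{\frac{2 \left(\frac{-1489 - 1387}{-638 + 1216}\right)^{2}}{1257 + \left(\frac{-1489 - 1387}{-638 + 1216}\right)^{2}} - 7241172} = \frac{1}{\frac{2 \left(- \frac{2876}{578}\right)^{2}}{1257 + \left(- \frac{2876}{578}\right)^{2}} - 7241172} = \frac{1}{\frac{2 \left(\left(-2876\right) \frac{1}{578}\right)^{2}}{1257 + \left(\left(-2876\right) \frac{1}{578}\right)^{2}} - 7241172} = \frac{1}{\frac{2 \left(- \frac{1438}{289}\right)^{2}}{1257 + \left(- \frac{1438}{289}\right)^{2}} - 7241172} = \frac{1}{2 \cdot \frac{2067844}{83521} \frac{1}{1257 + \frac{2067844}{83521}} - 7241172} = \frac{1}{2 \cdot \frac{2067844}{83521} \frac{1}{\frac{107053741}{83521}} - 7241172} = \frac{1}{2 \cdot \frac{2067844}{83521} \cdot \frac{83521}{107053741} - 7241172} = \frac{1}{\frac{4135688}{107053741} - 7241172} = \frac{1}{- \frac{775194547688764}{107053741}} = - \frac{107053741}{775194547688764}$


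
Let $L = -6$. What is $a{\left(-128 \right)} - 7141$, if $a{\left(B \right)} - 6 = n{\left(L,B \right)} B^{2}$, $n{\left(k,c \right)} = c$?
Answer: $-2104287$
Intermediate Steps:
$a{\left(B \right)} = 6 + B^{3}$ ($a{\left(B \right)} = 6 + B B^{2} = 6 + B^{3}$)
$a{\left(-128 \right)} - 7141 = \left(6 + \left(-128\right)^{3}\right) - 7141 = \left(6 - 2097152\right) - 7141 = -2097146 - 7141 = -2104287$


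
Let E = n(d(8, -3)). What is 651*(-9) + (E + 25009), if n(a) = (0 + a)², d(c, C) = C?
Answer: 19159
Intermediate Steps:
n(a) = a²
E = 9 (E = (-3)² = 9)
651*(-9) + (E + 25009) = 651*(-9) + (9 + 25009) = -5859 + 25018 = 19159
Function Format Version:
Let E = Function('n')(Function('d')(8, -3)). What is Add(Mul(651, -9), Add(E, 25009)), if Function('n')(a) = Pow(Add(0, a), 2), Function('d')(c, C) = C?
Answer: 19159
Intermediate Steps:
Function('n')(a) = Pow(a, 2)
E = 9 (E = Pow(-3, 2) = 9)
Add(Mul(651, -9), Add(E, 25009)) = Add(Mul(651, -9), Add(9, 25009)) = Add(-5859, 25018) = 19159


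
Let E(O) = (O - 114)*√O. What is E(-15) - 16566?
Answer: -16566 - 129*I*√15 ≈ -16566.0 - 499.61*I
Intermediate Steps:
E(O) = √O*(-114 + O) (E(O) = (-114 + O)*√O = √O*(-114 + O))
E(-15) - 16566 = √(-15)*(-114 - 15) - 16566 = (I*√15)*(-129) - 16566 = -129*I*√15 - 16566 = -16566 - 129*I*√15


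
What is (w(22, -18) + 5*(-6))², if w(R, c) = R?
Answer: 64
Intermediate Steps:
(w(22, -18) + 5*(-6))² = (22 + 5*(-6))² = (22 - 30)² = (-8)² = 64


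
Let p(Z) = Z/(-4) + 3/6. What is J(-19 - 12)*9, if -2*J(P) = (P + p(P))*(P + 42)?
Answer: 9009/8 ≈ 1126.1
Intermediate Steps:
p(Z) = 1/2 - Z/4 (p(Z) = Z*(-1/4) + 3*(1/6) = -Z/4 + 1/2 = 1/2 - Z/4)
J(P) = -(1/2 + 3*P/4)*(42 + P)/2 (J(P) = -(P + (1/2 - P/4))*(P + 42)/2 = -(1/2 + 3*P/4)*(42 + P)/2)
J(-19 - 12)*9 = (-21/2 - 16*(-19 - 12) - 3*(-19 - 12)**2/8)*9 = (-21/2 - 16*(-31) - 3/8*(-31)**2)*9 = (-21/2 + 496 - 3/8*961)*9 = (-21/2 + 496 - 2883/8)*9 = (1001/8)*9 = 9009/8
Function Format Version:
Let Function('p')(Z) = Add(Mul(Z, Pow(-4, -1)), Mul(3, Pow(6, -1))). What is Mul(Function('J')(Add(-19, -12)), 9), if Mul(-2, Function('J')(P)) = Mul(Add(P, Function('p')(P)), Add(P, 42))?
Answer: Rational(9009, 8) ≈ 1126.1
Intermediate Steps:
Function('p')(Z) = Add(Rational(1, 2), Mul(Rational(-1, 4), Z)) (Function('p')(Z) = Add(Mul(Z, Rational(-1, 4)), Mul(3, Rational(1, 6))) = Add(Mul(Rational(-1, 4), Z), Rational(1, 2)) = Add(Rational(1, 2), Mul(Rational(-1, 4), Z)))
Function('J')(P) = Mul(Rational(-1, 2), Add(Rational(1, 2), Mul(Rational(3, 4), P)), Add(42, P)) (Function('J')(P) = Mul(Rational(-1, 2), Mul(Add(P, Add(Rational(1, 2), Mul(Rational(-1, 4), P))), Add(P, 42))) = Mul(Rational(-1, 2), Mul(Add(Rational(1, 2), Mul(Rational(3, 4), P)), Add(42, P))) = Mul(Rational(-1, 2), Add(Rational(1, 2), Mul(Rational(3, 4), P)), Add(42, P)))
Mul(Function('J')(Add(-19, -12)), 9) = Mul(Add(Rational(-21, 2), Mul(-16, Add(-19, -12)), Mul(Rational(-3, 8), Pow(Add(-19, -12), 2))), 9) = Mul(Add(Rational(-21, 2), Mul(-16, -31), Mul(Rational(-3, 8), Pow(-31, 2))), 9) = Mul(Add(Rational(-21, 2), 496, Mul(Rational(-3, 8), 961)), 9) = Mul(Add(Rational(-21, 2), 496, Rational(-2883, 8)), 9) = Mul(Rational(1001, 8), 9) = Rational(9009, 8)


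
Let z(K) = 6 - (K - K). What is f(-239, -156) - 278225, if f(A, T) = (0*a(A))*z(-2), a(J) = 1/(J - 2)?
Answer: -278225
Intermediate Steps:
a(J) = 1/(-2 + J)
z(K) = 6 (z(K) = 6 - 1*0 = 6 + 0 = 6)
f(A, T) = 0 (f(A, T) = (0/(-2 + A))*6 = 0*6 = 0)
f(-239, -156) - 278225 = 0 - 278225 = -278225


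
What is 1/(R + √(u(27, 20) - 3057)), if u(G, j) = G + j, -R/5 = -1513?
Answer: 1513/11446447 - I*√3010/57232235 ≈ 0.00013218 - 9.5861e-7*I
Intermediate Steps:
R = 7565 (R = -5*(-1513) = 7565)
1/(R + √(u(27, 20) - 3057)) = 1/(7565 + √((27 + 20) - 3057)) = 1/(7565 + √(47 - 3057)) = 1/(7565 + √(-3010)) = 1/(7565 + I*√3010)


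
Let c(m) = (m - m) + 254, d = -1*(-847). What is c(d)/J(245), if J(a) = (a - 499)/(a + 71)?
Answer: -316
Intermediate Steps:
d = 847
c(m) = 254 (c(m) = 0 + 254 = 254)
J(a) = (-499 + a)/(71 + a)
c(d)/J(245) = 254/(((-499 + 245)/(71 + 245))) = 254/((-254/316)) = 254/(((1/316)*(-254))) = 254/(-127/158) = 254*(-158/127) = -316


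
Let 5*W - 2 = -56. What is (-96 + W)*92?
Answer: -49128/5 ≈ -9825.6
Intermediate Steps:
W = -54/5 (W = ⅖ + (⅕)*(-56) = ⅖ - 56/5 = -54/5 ≈ -10.800)
(-96 + W)*92 = (-96 - 54/5)*92 = -534/5*92 = -49128/5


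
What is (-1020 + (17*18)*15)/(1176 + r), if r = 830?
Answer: 105/59 ≈ 1.7797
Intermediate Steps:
(-1020 + (17*18)*15)/(1176 + r) = (-1020 + (17*18)*15)/(1176 + 830) = (-1020 + 306*15)/2006 = (-1020 + 4590)*(1/2006) = 3570*(1/2006) = 105/59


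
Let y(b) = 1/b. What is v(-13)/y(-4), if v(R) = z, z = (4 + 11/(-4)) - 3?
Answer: 7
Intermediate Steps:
z = -7/4 (z = (4 + 11*(-¼)) - 3 = (4 - 11/4) - 3 = 5/4 - 3 = -7/4 ≈ -1.7500)
v(R) = -7/4
v(-13)/y(-4) = -7/(4*(1/(-4))) = -7/(4*(-¼)) = -7/4*(-4) = 7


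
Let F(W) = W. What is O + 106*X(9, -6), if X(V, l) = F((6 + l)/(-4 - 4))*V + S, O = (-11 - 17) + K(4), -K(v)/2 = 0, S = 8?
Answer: 820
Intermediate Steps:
K(v) = 0 (K(v) = -2*0 = 0)
O = -28 (O = (-11 - 17) + 0 = -28 + 0 = -28)
X(V, l) = 8 + V*(-¾ - l/8) (X(V, l) = ((6 + l)/(-4 - 4))*V + 8 = ((6 + l)/(-8))*V + 8 = ((6 + l)*(-⅛))*V + 8 = (-¾ - l/8)*V + 8 = V*(-¾ - l/8) + 8 = 8 + V*(-¾ - l/8))
O + 106*X(9, -6) = -28 + 106*(8 - ⅛*9*(6 - 6)) = -28 + 106*(8 - ⅛*9*0) = -28 + 106*(8 + 0) = -28 + 106*8 = -28 + 848 = 820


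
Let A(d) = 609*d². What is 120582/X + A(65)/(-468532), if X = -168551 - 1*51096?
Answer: -621653747799/102911648204 ≈ -6.0407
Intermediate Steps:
X = -219647 (X = -168551 - 51096 = -219647)
120582/X + A(65)/(-468532) = 120582/(-219647) + (609*65²)/(-468532) = 120582*(-1/219647) + (609*4225)*(-1/468532) = -120582/219647 + 2573025*(-1/468532) = -120582/219647 - 2573025/468532 = -621653747799/102911648204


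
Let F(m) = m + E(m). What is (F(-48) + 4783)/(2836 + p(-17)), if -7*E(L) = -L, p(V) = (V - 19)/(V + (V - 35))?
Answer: 761231/456680 ≈ 1.6669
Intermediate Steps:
p(V) = (-19 + V)/(-35 + 2*V) (p(V) = (-19 + V)/(V + (-35 + V)) = (-19 + V)/(-35 + 2*V))
E(L) = L/7 (E(L) = -(-1)*L/7 = L/7)
F(m) = 8*m/7 (F(m) = m + m/7 = 8*m/7)
(F(-48) + 4783)/(2836 + p(-17)) = ((8/7)*(-48) + 4783)/(2836 + (-19 - 17)/(-35 + 2*(-17))) = (-384/7 + 4783)/(2836 - 36/(-35 - 34)) = 33097/(7*(2836 - 36/(-69))) = 33097/(7*(2836 - 1/69*(-36))) = 33097/(7*(2836 + 12/23)) = 33097/(7*(65240/23)) = (33097/7)*(23/65240) = 761231/456680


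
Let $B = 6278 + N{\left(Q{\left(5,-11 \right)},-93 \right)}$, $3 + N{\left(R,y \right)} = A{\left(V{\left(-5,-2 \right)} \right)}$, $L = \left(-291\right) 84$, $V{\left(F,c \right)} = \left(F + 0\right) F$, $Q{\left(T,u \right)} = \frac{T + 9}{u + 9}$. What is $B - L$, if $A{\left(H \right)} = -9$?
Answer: $30710$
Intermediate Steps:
$Q{\left(T,u \right)} = \frac{9 + T}{9 + u}$
$V{\left(F,c \right)} = F^{2}$ ($V{\left(F,c \right)} = F F = F^{2}$)
$L = -24444$
$N{\left(R,y \right)} = -12$ ($N{\left(R,y \right)} = -3 - 9 = -12$)
$B = 6266$ ($B = 6278 - 12 = 6266$)
$B - L = 6266 - -24444 = 6266 + 24444 = 30710$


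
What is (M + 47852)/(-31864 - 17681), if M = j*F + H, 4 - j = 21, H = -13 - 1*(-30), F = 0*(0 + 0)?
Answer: -47869/49545 ≈ -0.96617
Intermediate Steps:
F = 0 (F = 0*0 = 0)
H = 17 (H = -13 + 30 = 17)
j = -17 (j = 4 - 1*21 = 4 - 21 = -17)
M = 17 (M = -17*0 + 17 = 0 + 17 = 17)
(M + 47852)/(-31864 - 17681) = (17 + 47852)/(-31864 - 17681) = 47869/(-49545) = 47869*(-1/49545) = -47869/49545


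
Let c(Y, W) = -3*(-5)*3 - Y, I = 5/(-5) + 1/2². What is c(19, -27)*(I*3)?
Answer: -117/2 ≈ -58.500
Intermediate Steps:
I = -¾ (I = 5*(-⅕) + 1/4 = -1 + 1*(¼) = -1 + ¼ = -¾ ≈ -0.75000)
c(Y, W) = 45 - Y (c(Y, W) = 15*3 - Y = 45 - Y)
c(19, -27)*(I*3) = (45 - 1*19)*(-¾*3) = (45 - 19)*(-9/4) = 26*(-9/4) = -117/2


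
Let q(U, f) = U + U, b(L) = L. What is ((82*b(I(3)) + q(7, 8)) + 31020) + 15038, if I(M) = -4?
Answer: 45744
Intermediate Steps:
q(U, f) = 2*U
((82*b(I(3)) + q(7, 8)) + 31020) + 15038 = ((82*(-4) + 2*7) + 31020) + 15038 = ((-328 + 14) + 31020) + 15038 = (-314 + 31020) + 15038 = 30706 + 15038 = 45744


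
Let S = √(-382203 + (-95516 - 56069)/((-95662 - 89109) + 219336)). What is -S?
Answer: -2*I*√4566381555482/6913 ≈ -618.23*I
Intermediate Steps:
S = 2*I*√4566381555482/6913 (S = √(-382203 - 151585/(-184771 + 219336)) = √(-382203 - 151585/34565) = √(-382203 - 151585*1/34565) = √(-382203 - 30317/6913) = √(-2642199656/6913) = 2*I*√4566381555482/6913 ≈ 618.23*I)
-S = -2*I*√4566381555482/6913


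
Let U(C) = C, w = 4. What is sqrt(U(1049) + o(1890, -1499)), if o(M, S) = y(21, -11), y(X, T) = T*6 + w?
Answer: sqrt(987) ≈ 31.417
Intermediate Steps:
y(X, T) = 4 + 6*T (y(X, T) = T*6 + 4 = 6*T + 4 = 4 + 6*T)
o(M, S) = -62 (o(M, S) = 4 + 6*(-11) = 4 - 66 = -62)
sqrt(U(1049) + o(1890, -1499)) = sqrt(1049 - 62) = sqrt(987)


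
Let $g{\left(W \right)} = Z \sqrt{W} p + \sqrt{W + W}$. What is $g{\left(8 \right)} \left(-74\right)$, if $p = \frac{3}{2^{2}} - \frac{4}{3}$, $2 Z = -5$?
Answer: $-296 - \frac{1295 \sqrt{2}}{6} \approx -601.23$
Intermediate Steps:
$Z = - \frac{5}{2}$ ($Z = \frac{1}{2} \left(-5\right) = - \frac{5}{2} \approx -2.5$)
$p = - \frac{7}{12}$ ($p = \frac{3}{4} - \frac{4}{3} = - \frac{7}{12} \approx -0.58333$)
$g{\left(W \right)} = \frac{35 \sqrt{W}}{24} + \sqrt{2} \sqrt{W}$ ($g{\left(W \right)} = - \frac{5 \sqrt{W}}{2} \left(- \frac{7}{12}\right) + \sqrt{W + W} = \frac{35 \sqrt{W}}{24} + \sqrt{2 W} = \frac{35 \sqrt{W}}{24} + \sqrt{2} \sqrt{W}$)
$g{\left(8 \right)} \left(-74\right) = \sqrt{8} \left(\frac{35}{24} + \sqrt{2}\right) \left(-74\right) = 2 \sqrt{2} \left(\frac{35}{24} + \sqrt{2}\right) \left(-74\right) = - 148 \sqrt{2} \left(\frac{35}{24} + \sqrt{2}\right)$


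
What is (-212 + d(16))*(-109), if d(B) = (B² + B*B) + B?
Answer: -34444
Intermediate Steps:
d(B) = B + 2*B² (d(B) = (B² + B²) + B = 2*B² + B = B + 2*B²)
(-212 + d(16))*(-109) = (-212 + 16*(1 + 2*16))*(-109) = (-212 + 16*(1 + 32))*(-109) = (-212 + 16*33)*(-109) = (-212 + 528)*(-109) = 316*(-109) = -34444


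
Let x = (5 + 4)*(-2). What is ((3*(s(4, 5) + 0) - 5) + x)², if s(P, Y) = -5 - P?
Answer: 2500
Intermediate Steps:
x = -18 (x = 9*(-2) = -18)
((3*(s(4, 5) + 0) - 5) + x)² = ((3*((-5 - 1*4) + 0) - 5) - 18)² = ((3*((-5 - 4) + 0) - 5) - 18)² = ((3*(-9 + 0) - 5) - 18)² = ((3*(-9) - 5) - 18)² = ((-27 - 5) - 18)² = (-32 - 18)² = (-50)² = 2500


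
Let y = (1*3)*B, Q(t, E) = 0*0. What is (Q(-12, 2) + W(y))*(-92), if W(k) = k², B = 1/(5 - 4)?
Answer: -828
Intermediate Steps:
Q(t, E) = 0
B = 1 (B = 1/1 = 1)
y = 3 (y = (1*3)*1 = 3*1 = 3)
(Q(-12, 2) + W(y))*(-92) = (0 + 3²)*(-92) = (0 + 9)*(-92) = 9*(-92) = -828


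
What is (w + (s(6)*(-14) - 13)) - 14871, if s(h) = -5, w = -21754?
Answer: -36568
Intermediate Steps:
(w + (s(6)*(-14) - 13)) - 14871 = (-21754 + (-5*(-14) - 13)) - 14871 = (-21754 + (70 - 13)) - 14871 = (-21754 + 57) - 14871 = -21697 - 14871 = -36568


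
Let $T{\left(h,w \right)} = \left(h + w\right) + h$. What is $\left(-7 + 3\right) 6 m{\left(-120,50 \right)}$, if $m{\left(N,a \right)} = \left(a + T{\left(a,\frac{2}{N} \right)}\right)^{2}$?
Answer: $- \frac{80982001}{150} \approx -5.3988 \cdot 10^{5}$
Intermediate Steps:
$T{\left(h,w \right)} = w + 2 h$
$m{\left(N,a \right)} = \left(\frac{2}{N} + 3 a\right)^{2}$ ($m{\left(N,a \right)} = \left(a + \left(\frac{2}{N} + 2 a\right)\right)^{2} = \left(a + \left(2 a + \frac{2}{N}\right)\right)^{2} = \left(\frac{2}{N} + 3 a\right)^{2}$)
$\left(-7 + 3\right) 6 m{\left(-120,50 \right)} = \left(-7 + 3\right) 6 \frac{\left(2 + 3 \left(-120\right) 50\right)^{2}}{14400} = \left(-4\right) 6 \frac{\left(2 - 18000\right)^{2}}{14400} = - 24 \frac{\left(-17998\right)^{2}}{14400} = - 24 \cdot \frac{1}{14400} \cdot 323928004 = \left(-24\right) \frac{80982001}{3600} = - \frac{80982001}{150}$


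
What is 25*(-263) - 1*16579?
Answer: -23154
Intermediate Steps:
25*(-263) - 1*16579 = -6575 - 16579 = -23154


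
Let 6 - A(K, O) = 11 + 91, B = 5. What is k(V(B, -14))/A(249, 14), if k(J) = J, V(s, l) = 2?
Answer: -1/48 ≈ -0.020833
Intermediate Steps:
A(K, O) = -96 (A(K, O) = 6 - (11 + 91) = 6 - 1*102 = 6 - 102 = -96)
k(V(B, -14))/A(249, 14) = 2/(-96) = 2*(-1/96) = -1/48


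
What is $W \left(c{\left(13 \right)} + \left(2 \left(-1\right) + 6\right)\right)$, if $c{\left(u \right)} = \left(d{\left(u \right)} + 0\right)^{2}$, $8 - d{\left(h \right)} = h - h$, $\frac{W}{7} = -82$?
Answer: $-39032$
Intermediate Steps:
$W = -574$ ($W = 7 \left(-82\right) = -574$)
$d{\left(h \right)} = 8$ ($d{\left(h \right)} = 8 - \left(h - h\right) = 8 - 0 = 8 + 0 = 8$)
$c{\left(u \right)} = 64$ ($c{\left(u \right)} = \left(8 + 0\right)^{2} = 8^{2} = 64$)
$W \left(c{\left(13 \right)} + \left(2 \left(-1\right) + 6\right)\right) = - 574 \left(64 + \left(2 \left(-1\right) + 6\right)\right) = - 574 \left(64 + \left(-2 + 6\right)\right) = - 574 \left(64 + 4\right) = \left(-574\right) 68 = -39032$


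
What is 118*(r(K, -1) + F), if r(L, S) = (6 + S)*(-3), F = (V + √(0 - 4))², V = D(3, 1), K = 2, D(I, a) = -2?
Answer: -1770 - 944*I ≈ -1770.0 - 944.0*I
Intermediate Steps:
V = -2
F = (-2 + 2*I)² (F = (-2 + √(0 - 4))² = (-2 + √(-4))² = (-2 + 2*I)² ≈ -8.0*I)
r(L, S) = -18 - 3*S
118*(r(K, -1) + F) = 118*((-18 - 3*(-1)) - 8*I) = 118*((-18 + 3) - 8*I) = 118*(-15 - 8*I) = -1770 - 944*I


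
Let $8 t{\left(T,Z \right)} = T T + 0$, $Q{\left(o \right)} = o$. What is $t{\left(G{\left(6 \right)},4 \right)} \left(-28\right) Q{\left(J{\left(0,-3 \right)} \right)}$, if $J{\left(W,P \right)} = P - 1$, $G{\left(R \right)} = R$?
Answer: $504$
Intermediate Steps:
$J{\left(W,P \right)} = -1 + P$
$t{\left(T,Z \right)} = \frac{T^{2}}{8}$ ($t{\left(T,Z \right)} = \frac{T T + 0}{8} = \frac{T^{2} + 0}{8} = \frac{T^{2}}{8}$)
$t{\left(G{\left(6 \right)},4 \right)} \left(-28\right) Q{\left(J{\left(0,-3 \right)} \right)} = \frac{6^{2}}{8} \left(-28\right) \left(-1 - 3\right) = \frac{1}{8} \cdot 36 \left(-28\right) \left(-4\right) = \frac{9}{2} \left(-28\right) \left(-4\right) = \left(-126\right) \left(-4\right) = 504$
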